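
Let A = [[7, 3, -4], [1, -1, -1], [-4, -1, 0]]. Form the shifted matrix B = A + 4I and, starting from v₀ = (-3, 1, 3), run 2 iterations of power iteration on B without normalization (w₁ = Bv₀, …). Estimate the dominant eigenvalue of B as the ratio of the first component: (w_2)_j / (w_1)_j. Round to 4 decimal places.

13.4048

B = A + 4I has rows (11, 3, -4); (1, 3, -1); (-4, -1, 4)
w1 = Bv₀ = (11·(-3) + 3·1 + (-4)·3; 1·(-3) + 3·1 + (-1)·3; (-4)·(-3) + (-1)·1 + 4·3) = (-42, -3, 23)
w2 = Bw1 = (11·(-42) + 3·(-3) + (-4)·23; 1·(-42) + 3·(-3) + (-1)·23; (-4)·(-42) + (-1)·(-3) + 4·23) = (-563, -74, 263)
Ratio: -563/-42 = 13.4048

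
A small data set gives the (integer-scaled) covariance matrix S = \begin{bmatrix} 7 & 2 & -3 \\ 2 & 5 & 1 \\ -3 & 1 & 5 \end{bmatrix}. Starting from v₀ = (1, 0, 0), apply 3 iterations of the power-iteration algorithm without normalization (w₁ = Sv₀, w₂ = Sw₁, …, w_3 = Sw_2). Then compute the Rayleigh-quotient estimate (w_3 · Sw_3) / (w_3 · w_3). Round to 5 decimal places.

λ ≈ 9.43937

w1 = Sv₀ = (7, 2, -3)
w2 = Sw1 = (62, 21, -34)
w3 = Sw2 = (578, 195, -335)
Sw3 = (5441, 1796, -3214)
w3·Sw3 = 578·5441 + 195·1796 + (-335)·(-3214) = 4571808; w3·w3 = 578·578 + 195·195 + (-335)·(-335) = 484334
λ ≈ 4571808/484334 = 9.43937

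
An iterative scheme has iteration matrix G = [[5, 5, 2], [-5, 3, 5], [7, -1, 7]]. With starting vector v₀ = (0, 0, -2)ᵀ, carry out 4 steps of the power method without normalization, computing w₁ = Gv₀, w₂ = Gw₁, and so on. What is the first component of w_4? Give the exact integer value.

-10096

w1 = Gv₀ = (5·0 + 5·0 + 2·(-2); (-5)·0 + 3·0 + 5·(-2); 7·0 + (-1)·0 + 7·(-2)) = (-4, -10, -14)
w2 = Gw1 = (5·(-4) + 5·(-10) + 2·(-14); (-5)·(-4) + 3·(-10) + 5·(-14); 7·(-4) + (-1)·(-10) + 7·(-14)) = (-98, -80, -116)
w3 = Gw2 = (-1122, -330, -1418)
w4 = Gw3 = (-10096, -2470, -17450)
The requested component of w4 is -10096.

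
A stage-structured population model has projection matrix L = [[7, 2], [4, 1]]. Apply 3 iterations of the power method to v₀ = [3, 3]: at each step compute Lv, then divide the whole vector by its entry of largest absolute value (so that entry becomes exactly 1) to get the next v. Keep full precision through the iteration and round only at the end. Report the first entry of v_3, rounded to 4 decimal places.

1.0000

Lv0 = (27.00000, 15.00000); divide by 27.00000 → v1 = (1.00000, 0.55556)
Lv1 = (8.11111, 4.55556); divide by 8.11111 → v2 = (1.00000, 0.56164)
Lv2 = (8.12329, 4.56164); divide by 8.12329 → v3 = (1.00000, 0.56155)
Requested entry of v3: 1779/1779 = 1.0000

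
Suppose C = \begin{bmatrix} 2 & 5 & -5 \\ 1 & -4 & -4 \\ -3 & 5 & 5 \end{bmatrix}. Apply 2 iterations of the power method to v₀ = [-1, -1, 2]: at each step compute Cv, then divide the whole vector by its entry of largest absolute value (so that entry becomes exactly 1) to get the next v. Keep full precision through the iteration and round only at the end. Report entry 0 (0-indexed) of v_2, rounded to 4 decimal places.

Cv0 = (-17.00000, -5.00000, 8.00000); divide by -17.00000 → v1 = (1.00000, 0.29412, -0.47059)
Cv1 = (5.82353, 1.70588, -3.88235); divide by 5.82353 → v2 = (1.00000, 0.29293, -0.66667)
Requested entry of v2: -99/-99 = 1.0000

1.0000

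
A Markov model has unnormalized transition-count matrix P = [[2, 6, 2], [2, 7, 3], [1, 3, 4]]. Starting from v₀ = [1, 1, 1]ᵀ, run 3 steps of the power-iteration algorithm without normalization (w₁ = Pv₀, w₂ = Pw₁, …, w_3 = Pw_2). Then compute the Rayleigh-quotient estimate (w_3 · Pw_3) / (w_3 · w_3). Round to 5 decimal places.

10.48110

w1 = Pv₀ = (2·1 + 6·1 + 2·1; 2·1 + 7·1 + 3·1; 1·1 + 3·1 + 4·1) = (10, 12, 8)
w2 = Pw1 = (2·10 + 6·12 + 2·8; 2·10 + 7·12 + 3·8; 1·10 + 3·12 + 4·8) = (108, 128, 78)
w3 = Pw2 = (1140, 1346, 804)
Pw3 = (11964, 14114, 8394)
w3·Pw3 = 1140·11964 + 1346·14114 + 804·8394 = 39385180; w3·w3 = 1140·1140 + 1346·1346 + 804·804 = 3757732
λ ≈ 39385180/3757732 = 10.48110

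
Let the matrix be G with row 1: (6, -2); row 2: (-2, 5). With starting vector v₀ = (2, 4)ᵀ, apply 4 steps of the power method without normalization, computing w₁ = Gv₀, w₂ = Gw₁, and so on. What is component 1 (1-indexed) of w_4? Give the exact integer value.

-1904

w1 = Gv₀ = (4, 16)
w2 = Gw1 = (-8, 72)
w3 = Gw2 = (-192, 376)
w4 = Gw3 = (-1904, 2264)
The requested component of w4 is -1904.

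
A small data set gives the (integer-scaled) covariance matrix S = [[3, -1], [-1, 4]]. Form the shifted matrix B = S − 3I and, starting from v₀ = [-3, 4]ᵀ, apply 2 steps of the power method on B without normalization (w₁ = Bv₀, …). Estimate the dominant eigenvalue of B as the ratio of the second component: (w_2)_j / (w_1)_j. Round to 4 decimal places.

B = S − 3I has rows (0, -1); (-1, 1)
w1 = Bv₀ = (-4, 7)
w2 = Bw1 = (-7, 11)
Ratio: 11/7 = 1.5714

1.5714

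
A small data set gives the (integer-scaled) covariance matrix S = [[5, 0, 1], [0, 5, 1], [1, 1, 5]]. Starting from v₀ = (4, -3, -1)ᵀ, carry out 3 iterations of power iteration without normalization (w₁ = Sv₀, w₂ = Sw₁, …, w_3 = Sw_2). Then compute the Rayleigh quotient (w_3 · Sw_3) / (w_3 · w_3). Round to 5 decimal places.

w1 = Sv₀ = (19, -16, -4)
w2 = Sw1 = (91, -84, -17)
w3 = Sw2 = (438, -437, -78)
Sw3 = (2112, -2263, -389)
w3·Sw3 = 438·2112 + (-437)·(-2263) + (-78)·(-389) = 1944329; w3·w3 = 438·438 + (-437)·(-437) + (-78)·(-78) = 388897
λ ≈ 1944329/388897 = 4.99960

λ ≈ 4.99960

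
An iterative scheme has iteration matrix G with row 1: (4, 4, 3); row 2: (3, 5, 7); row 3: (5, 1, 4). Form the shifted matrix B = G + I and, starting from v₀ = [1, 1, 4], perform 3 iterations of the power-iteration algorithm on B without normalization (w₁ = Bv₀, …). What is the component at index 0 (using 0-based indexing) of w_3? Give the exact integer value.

B = G + I has rows (5, 4, 3); (3, 6, 7); (5, 1, 5)
w1 = Bv₀ = (5·1 + 4·1 + 3·4; 3·1 + 6·1 + 7·4; 5·1 + 1·1 + 5·4) = (21, 37, 26)
w2 = Bw1 = (5·21 + 4·37 + 3·26; 3·21 + 6·37 + 7·26; 5·21 + 1·37 + 5·26) = (331, 467, 272)
w3 = Bw2 = (4339, 5699, 3482)
Requested component of w3: 4339

4339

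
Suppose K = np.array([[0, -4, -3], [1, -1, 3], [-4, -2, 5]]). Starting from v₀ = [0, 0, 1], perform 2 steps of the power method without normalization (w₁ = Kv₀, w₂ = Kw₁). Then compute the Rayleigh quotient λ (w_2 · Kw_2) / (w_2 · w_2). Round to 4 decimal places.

w1 = Kv₀ = (0·0 + (-4)·0 + (-3)·1; 1·0 + (-1)·0 + 3·1; (-4)·0 + (-2)·0 + 5·1) = (-3, 3, 5)
w2 = Kw1 = (0·(-3) + (-4)·3 + (-3)·5; 1·(-3) + (-1)·3 + 3·5; (-4)·(-3) + (-2)·3 + 5·5) = (-27, 9, 31)
Kw2 = (-129, 57, 245)
w2·Kw2 = (-27)·(-129) + 9·57 + 31·245 = 11591; w2·w2 = (-27)·(-27) + 9·9 + 31·31 = 1771
λ ≈ 11591/1771 = 6.5449

λ ≈ 6.5449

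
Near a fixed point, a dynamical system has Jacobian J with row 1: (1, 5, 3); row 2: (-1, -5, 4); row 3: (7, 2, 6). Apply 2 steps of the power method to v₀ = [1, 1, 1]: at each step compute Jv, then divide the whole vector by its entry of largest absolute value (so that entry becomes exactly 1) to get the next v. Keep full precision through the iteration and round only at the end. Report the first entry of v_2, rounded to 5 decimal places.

0.29530

Jv0 = (9.000000, -2.000000, 15.000000); divide by 15.000000 → v1 = (0.600000, -0.133333, 1.000000)
Jv1 = (2.933333, 4.066667, 9.933333); divide by 9.933333 → v2 = (0.295302, 0.409396, 1.000000)
Requested entry of v2: 44/149 = 0.29530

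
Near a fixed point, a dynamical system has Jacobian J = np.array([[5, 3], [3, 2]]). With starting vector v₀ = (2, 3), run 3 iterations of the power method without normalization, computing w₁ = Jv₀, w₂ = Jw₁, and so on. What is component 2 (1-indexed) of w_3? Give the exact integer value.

555

w1 = Jv₀ = (19, 12)
w2 = Jw1 = (131, 81)
w3 = Jw2 = (898, 555)
The requested component of w3 is 555.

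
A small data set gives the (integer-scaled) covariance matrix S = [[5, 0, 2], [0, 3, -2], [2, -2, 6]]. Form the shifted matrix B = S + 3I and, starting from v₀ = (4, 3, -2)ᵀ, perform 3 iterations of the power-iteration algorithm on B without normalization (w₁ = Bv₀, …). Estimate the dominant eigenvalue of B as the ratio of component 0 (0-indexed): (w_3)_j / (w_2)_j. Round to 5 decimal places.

μ ≈ 6.62500

B = S + 3I has rows (8, 0, 2); (0, 6, -2); (2, -2, 9)
w1 = Bv₀ = (8·4 + 0·3 + 2·(-2); 0·4 + 6·3 + (-2)·(-2); 2·4 + (-2)·3 + 9·(-2)) = (28, 22, -16)
w2 = Bw1 = (8·28 + 0·22 + 2·(-16); 0·28 + 6·22 + (-2)·(-16); 2·28 + (-2)·22 + 9·(-16)) = (192, 164, -132)
w3 = Bw2 = (1272, 1248, -1132)
Ratio: 1272/192 = 6.62500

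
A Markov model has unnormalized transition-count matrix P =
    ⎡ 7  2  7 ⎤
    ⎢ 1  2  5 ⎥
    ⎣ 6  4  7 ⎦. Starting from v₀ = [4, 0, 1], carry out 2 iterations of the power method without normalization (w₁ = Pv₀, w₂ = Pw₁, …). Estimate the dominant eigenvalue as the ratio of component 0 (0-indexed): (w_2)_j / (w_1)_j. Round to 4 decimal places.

λ ≈ 13.7143

w1 = Pv₀ = (35, 9, 31)
w2 = Pw1 = (480, 208, 463)
Ratio at component: 480 / 35 = 13.7143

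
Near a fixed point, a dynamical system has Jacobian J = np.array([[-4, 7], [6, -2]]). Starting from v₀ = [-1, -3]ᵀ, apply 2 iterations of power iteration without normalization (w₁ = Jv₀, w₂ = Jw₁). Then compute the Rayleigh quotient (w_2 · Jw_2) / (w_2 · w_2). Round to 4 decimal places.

w1 = Jv₀ = (-17, 0)
w2 = Jw1 = (68, -102)
Jw2 = (-986, 612)
w2·Jw2 = 68·(-986) + (-102)·612 = -129472; w2·w2 = 68·68 + (-102)·(-102) = 15028
λ ≈ -129472/15028 = -8.6154

-8.6154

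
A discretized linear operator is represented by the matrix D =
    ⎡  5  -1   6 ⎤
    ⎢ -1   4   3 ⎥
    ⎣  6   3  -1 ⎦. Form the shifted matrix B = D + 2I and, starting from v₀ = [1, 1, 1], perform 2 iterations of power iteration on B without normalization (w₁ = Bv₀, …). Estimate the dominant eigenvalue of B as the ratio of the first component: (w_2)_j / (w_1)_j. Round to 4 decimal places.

B = D + 2I has rows (7, -1, 6); (-1, 6, 3); (6, 3, 1)
w1 = Bv₀ = (12, 8, 10)
w2 = Bw1 = (136, 66, 106)
Ratio: 136/12 = 11.3333

μ ≈ 11.3333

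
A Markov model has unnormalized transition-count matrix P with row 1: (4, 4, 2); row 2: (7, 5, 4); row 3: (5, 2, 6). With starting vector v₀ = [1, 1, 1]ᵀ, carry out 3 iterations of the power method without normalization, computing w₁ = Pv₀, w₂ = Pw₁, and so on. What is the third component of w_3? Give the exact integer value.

2014

w1 = Pv₀ = (4·1 + 4·1 + 2·1; 7·1 + 5·1 + 4·1; 5·1 + 2·1 + 6·1) = (10, 16, 13)
w2 = Pw1 = (4·10 + 4·16 + 2·13; 7·10 + 5·16 + 4·13; 5·10 + 2·16 + 6·13) = (130, 202, 160)
w3 = Pw2 = (1648, 2560, 2014)
The requested component of w3 is 2014.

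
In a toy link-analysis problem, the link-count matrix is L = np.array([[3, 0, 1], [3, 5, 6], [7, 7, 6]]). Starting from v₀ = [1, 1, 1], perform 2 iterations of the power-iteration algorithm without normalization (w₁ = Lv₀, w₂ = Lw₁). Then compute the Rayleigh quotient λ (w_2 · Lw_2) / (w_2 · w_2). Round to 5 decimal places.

w1 = Lv₀ = (3·1 + 0·1 + 1·1; 3·1 + 5·1 + 6·1; 7·1 + 7·1 + 6·1) = (4, 14, 20)
w2 = Lw1 = (3·4 + 0·14 + 1·20; 3·4 + 5·14 + 6·20; 7·4 + 7·14 + 6·20) = (32, 202, 246)
Lw2 = (342, 2582, 3114)
w2·Lw2 = 32·342 + 202·2582 + 246·3114 = 1298552; w2·w2 = 32·32 + 202·202 + 246·246 = 102344
λ ≈ 1298552/102344 = 12.68811

λ ≈ 12.68811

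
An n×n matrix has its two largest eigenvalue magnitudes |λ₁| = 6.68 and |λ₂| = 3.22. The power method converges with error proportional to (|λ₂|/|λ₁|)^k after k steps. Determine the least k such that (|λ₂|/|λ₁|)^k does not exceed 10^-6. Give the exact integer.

19

|λ₂/λ₁| = 3.22/6.68 = 0.48204
Need k ≥ ln(10^-6) / ln(0.48204) = -13.8155 / -0.7297 ≈ 18.932
Smallest integer k satisfying the bound: 19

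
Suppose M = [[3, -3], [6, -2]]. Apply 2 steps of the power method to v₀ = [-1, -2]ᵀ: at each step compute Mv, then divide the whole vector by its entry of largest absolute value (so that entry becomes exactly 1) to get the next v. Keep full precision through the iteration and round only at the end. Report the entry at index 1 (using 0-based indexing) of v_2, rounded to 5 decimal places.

1.00000

Mv0 = (3.000000, -2.000000); divide by 3.000000 → v1 = (1.000000, -0.666667)
Mv1 = (5.000000, 7.333333); divide by 7.333333 → v2 = (0.681818, 1.000000)
Requested entry of v2: 22/22 = 1.00000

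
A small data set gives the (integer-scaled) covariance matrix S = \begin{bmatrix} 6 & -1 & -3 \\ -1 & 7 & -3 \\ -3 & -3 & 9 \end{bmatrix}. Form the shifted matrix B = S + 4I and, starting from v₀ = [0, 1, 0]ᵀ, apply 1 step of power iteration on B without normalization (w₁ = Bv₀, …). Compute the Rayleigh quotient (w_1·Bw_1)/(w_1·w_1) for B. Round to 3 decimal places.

μ ≈ 12.672

B = S + 4I has rows (10, -1, -3); (-1, 11, -3); (-3, -3, 13)
w1 = Bv₀ = (10·0 + (-1)·1 + (-3)·0; (-1)·0 + 11·1 + (-3)·0; (-3)·0 + (-3)·1 + 13·0) = (-1, 11, -3)
Bw1 = (-12, 131, -69)
w1·Bw1 = 1660; w1·w1 = 131; μ ≈ 1660/131 = 12.672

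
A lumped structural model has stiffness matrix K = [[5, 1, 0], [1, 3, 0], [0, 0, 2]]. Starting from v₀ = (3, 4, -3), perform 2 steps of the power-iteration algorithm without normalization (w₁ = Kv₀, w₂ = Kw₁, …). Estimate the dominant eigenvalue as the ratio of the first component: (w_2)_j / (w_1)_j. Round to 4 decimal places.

λ ≈ 5.7895

w1 = Kv₀ = (5·3 + 1·4 + 0·(-3); 1·3 + 3·4 + 0·(-3); 0·3 + 0·4 + 2·(-3)) = (19, 15, -6)
w2 = Kw1 = (5·19 + 1·15 + 0·(-6); 1·19 + 3·15 + 0·(-6); 0·19 + 0·15 + 2·(-6)) = (110, 64, -12)
Ratio at component: 110 / 19 = 5.7895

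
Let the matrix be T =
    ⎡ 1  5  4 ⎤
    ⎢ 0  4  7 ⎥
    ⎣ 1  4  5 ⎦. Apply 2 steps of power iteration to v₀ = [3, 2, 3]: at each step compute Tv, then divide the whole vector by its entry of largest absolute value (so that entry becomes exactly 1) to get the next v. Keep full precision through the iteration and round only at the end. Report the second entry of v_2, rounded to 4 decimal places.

Tv0 = (25.00000, 29.00000, 26.00000); divide by 29.00000 → v1 = (0.86207, 1.00000, 0.89655)
Tv1 = (9.44828, 10.27586, 9.34483); divide by 10.27586 → v2 = (0.91946, 1.00000, 0.90940)
Requested entry of v2: 298/298 = 1.0000

1.0000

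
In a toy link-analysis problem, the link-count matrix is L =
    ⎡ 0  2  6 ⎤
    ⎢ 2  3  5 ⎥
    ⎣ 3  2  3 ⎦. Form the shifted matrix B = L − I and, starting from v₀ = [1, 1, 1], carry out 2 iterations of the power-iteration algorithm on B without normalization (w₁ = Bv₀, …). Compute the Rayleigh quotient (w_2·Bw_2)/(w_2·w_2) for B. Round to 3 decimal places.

7.532

B = L − I has rows (-1, 2, 6); (2, 2, 5); (3, 2, 2)
w1 = Bv₀ = ((-1)·1 + 2·1 + 6·1; 2·1 + 2·1 + 5·1; 3·1 + 2·1 + 2·1) = (7, 9, 7)
w2 = Bw1 = ((-1)·7 + 2·9 + 6·7; 2·7 + 2·9 + 5·7; 3·7 + 2·9 + 2·7) = (53, 67, 53)
Bw2 = (399, 505, 399)
w2·Bw2 = 76129; w2·w2 = 10107; μ ≈ 76129/10107 = 7.532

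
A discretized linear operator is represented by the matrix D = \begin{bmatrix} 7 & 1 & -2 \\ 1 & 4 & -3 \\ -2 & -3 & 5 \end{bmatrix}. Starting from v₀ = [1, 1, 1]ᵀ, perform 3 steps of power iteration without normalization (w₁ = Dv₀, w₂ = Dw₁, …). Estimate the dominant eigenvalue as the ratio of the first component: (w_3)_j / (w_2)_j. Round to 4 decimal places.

8.1364

w1 = Dv₀ = (6, 2, 0)
w2 = Dw1 = (44, 14, -18)
w3 = Dw2 = (358, 154, -220)
Ratio at component: 358 / 44 = 8.1364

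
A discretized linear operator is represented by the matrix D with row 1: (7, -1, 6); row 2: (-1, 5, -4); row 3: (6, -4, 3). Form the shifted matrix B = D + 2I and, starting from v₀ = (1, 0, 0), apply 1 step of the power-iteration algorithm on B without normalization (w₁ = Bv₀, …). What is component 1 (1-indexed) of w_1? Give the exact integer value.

B = D + 2I has rows (9, -1, 6); (-1, 7, -4); (6, -4, 5)
w1 = Bv₀ = (9·1 + (-1)·0 + 6·0; (-1)·1 + 7·0 + (-4)·0; 6·1 + (-4)·0 + 5·0) = (9, -1, 6)
Requested component of w1: 9

9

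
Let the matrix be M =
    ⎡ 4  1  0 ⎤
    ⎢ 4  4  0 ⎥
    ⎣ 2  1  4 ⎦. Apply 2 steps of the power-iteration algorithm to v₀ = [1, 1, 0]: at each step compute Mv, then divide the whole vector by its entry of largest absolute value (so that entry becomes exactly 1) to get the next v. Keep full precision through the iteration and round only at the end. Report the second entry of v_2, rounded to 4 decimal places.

Mv0 = (5.00000, 8.00000, 3.00000); divide by 8.00000 → v1 = (0.62500, 1.00000, 0.37500)
Mv1 = (3.50000, 6.50000, 3.75000); divide by 6.50000 → v2 = (0.53846, 1.00000, 0.57692)
Requested entry of v2: 52/52 = 1.0000

1.0000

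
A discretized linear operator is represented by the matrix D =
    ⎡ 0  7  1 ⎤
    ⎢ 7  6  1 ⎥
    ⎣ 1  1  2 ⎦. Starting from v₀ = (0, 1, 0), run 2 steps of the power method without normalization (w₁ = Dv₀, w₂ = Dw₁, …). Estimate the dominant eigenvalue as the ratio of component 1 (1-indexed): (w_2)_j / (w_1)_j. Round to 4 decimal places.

w1 = Dv₀ = (0·0 + 7·1 + 1·0; 7·0 + 6·1 + 1·0; 1·0 + 1·1 + 2·0) = (7, 6, 1)
w2 = Dw1 = (0·7 + 7·6 + 1·1; 7·7 + 6·6 + 1·1; 1·7 + 1·6 + 2·1) = (43, 86, 15)
Ratio at component: 43 / 7 = 6.1429

λ ≈ 6.1429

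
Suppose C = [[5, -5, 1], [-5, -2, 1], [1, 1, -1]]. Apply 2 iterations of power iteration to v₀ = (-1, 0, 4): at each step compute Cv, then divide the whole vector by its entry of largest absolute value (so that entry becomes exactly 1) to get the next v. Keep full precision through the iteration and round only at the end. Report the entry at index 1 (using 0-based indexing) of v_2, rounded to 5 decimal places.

Cv0 = (-1.000000, 9.000000, -5.000000); divide by 9.000000 → v1 = (-0.111111, 1.000000, -0.555556)
Cv1 = (-6.111111, -2.000000, 1.444444); divide by -6.111111 → v2 = (1.000000, 0.327273, -0.236364)
Requested entry of v2: -18/-55 = 0.32727

0.32727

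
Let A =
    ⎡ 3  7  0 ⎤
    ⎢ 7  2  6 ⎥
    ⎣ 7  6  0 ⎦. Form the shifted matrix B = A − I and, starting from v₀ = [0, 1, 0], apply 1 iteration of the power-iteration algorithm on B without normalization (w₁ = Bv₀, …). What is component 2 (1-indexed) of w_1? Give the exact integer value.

B = A − I has rows (2, 7, 0); (7, 1, 6); (7, 6, -1)
w1 = Bv₀ = (2·0 + 7·1 + 0·0; 7·0 + 1·1 + 6·0; 7·0 + 6·1 + (-1)·0) = (7, 1, 6)
Requested component of w1: 1

1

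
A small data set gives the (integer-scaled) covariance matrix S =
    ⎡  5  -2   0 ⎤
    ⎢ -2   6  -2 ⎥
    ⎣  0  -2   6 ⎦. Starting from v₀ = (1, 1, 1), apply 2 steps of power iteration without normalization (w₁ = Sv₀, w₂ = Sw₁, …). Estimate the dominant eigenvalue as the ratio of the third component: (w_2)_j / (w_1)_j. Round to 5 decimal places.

5.00000

w1 = Sv₀ = (5·1 + (-2)·1 + 0·1; (-2)·1 + 6·1 + (-2)·1; 0·1 + (-2)·1 + 6·1) = (3, 2, 4)
w2 = Sw1 = (5·3 + (-2)·2 + 0·4; (-2)·3 + 6·2 + (-2)·4; 0·3 + (-2)·2 + 6·4) = (11, -2, 20)
Ratio at component: 20 / 4 = 5.00000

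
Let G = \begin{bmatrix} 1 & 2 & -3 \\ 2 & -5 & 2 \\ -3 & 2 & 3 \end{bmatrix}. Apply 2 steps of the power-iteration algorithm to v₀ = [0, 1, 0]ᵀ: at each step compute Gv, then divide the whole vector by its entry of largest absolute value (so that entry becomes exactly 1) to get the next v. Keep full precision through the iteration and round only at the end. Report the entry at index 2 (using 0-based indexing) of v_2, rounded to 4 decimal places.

Gv0 = (2.00000, -5.00000, 2.00000); divide by -5.00000 → v1 = (-0.40000, 1.00000, -0.40000)
Gv1 = (2.80000, -6.60000, 2.00000); divide by -6.60000 → v2 = (-0.42424, 1.00000, -0.30303)
Requested entry of v2: -10/33 = -0.3030

-0.3030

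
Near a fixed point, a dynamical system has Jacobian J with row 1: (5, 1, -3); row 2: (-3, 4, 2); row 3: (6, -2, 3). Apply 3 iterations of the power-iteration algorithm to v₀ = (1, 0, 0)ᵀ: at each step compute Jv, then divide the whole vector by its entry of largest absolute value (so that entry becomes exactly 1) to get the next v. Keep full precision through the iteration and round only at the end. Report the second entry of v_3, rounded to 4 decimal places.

Jv0 = (5.00000, -3.00000, 6.00000); divide by 6.00000 → v1 = (0.83333, -0.50000, 1.00000)
Jv1 = (0.66667, -2.50000, 9.00000); divide by 9.00000 → v2 = (0.07407, -0.27778, 1.00000)
Jv2 = (-2.90741, 0.66667, 4.00000); divide by 4.00000 → v3 = (-0.72685, 0.16667, 1.00000)
Requested entry of v3: 36/216 = 0.1667

0.1667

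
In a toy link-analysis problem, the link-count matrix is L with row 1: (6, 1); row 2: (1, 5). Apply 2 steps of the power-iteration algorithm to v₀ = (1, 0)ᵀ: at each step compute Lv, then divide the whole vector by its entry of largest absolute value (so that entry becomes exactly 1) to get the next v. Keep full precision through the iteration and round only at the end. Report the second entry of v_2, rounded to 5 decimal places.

Lv0 = (6.000000, 1.000000); divide by 6.000000 → v1 = (1.000000, 0.166667)
Lv1 = (6.166667, 1.833333); divide by 6.166667 → v2 = (1.000000, 0.297297)
Requested entry of v2: 11/37 = 0.29730

0.29730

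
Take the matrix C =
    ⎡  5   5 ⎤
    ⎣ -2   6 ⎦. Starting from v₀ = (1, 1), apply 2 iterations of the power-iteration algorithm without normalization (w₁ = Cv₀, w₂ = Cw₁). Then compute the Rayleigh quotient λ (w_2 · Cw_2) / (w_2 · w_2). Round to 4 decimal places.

w1 = Cv₀ = (5·1 + 5·1; (-2)·1 + 6·1) = (10, 4)
w2 = Cw1 = (5·10 + 5·4; (-2)·10 + 6·4) = (70, 4)
Cw2 = (370, -116)
w2·Cw2 = 70·370 + 4·(-116) = 25436; w2·w2 = 70·70 + 4·4 = 4916
λ ≈ 25436/4916 = 5.1741

5.1741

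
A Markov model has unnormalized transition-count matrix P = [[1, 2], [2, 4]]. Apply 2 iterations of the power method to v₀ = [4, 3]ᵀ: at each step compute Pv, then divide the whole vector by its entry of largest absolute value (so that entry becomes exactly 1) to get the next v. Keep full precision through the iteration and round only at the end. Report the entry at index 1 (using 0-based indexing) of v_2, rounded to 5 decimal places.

1.00000

Pv0 = (10.000000, 20.000000); divide by 20.000000 → v1 = (0.500000, 1.000000)
Pv1 = (2.500000, 5.000000); divide by 5.000000 → v2 = (0.500000, 1.000000)
Requested entry of v2: 100/100 = 1.00000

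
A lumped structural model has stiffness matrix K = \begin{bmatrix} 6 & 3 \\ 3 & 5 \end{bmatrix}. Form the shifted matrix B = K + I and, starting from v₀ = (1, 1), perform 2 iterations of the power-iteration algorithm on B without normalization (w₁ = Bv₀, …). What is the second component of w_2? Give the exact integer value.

B = K + I has rows (7, 3); (3, 6)
w1 = Bv₀ = (7·1 + 3·1; 3·1 + 6·1) = (10, 9)
w2 = Bw1 = (7·10 + 3·9; 3·10 + 6·9) = (97, 84)
Requested component of w2: 84

84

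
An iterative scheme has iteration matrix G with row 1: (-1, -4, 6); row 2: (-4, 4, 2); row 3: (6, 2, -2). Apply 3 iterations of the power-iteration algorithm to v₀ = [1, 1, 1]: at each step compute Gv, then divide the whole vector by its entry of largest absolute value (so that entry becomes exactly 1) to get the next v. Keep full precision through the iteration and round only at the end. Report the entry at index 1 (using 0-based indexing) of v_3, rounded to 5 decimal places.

Gv0 = (1.000000, 2.000000, 6.000000); divide by 6.000000 → v1 = (0.166667, 0.333333, 1.000000)
Gv1 = (4.500000, 2.666667, -0.333333); divide by 4.500000 → v2 = (1.000000, 0.592593, -0.074074)
Gv2 = (-3.814815, -1.777778, 7.333333); divide by 7.333333 → v3 = (-0.520202, -0.242424, 1.000000)
Requested entry of v3: -48/198 = -0.24242

-0.24242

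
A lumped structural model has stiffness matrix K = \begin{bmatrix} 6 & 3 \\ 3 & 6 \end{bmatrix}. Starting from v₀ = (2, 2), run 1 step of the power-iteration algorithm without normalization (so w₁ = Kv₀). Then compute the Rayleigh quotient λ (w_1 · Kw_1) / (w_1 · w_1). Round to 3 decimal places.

w1 = Kv₀ = (18, 18)
Kw1 = (162, 162)
w1·Kw1 = 18·162 + 18·162 = 5832; w1·w1 = 18·18 + 18·18 = 648
λ ≈ 5832/648 = 9.000

λ ≈ 9.000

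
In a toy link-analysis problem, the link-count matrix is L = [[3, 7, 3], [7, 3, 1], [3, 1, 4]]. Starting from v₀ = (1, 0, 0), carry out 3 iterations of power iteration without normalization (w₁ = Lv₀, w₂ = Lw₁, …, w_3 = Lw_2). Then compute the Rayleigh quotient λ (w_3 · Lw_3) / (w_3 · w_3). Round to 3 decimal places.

w1 = Lv₀ = (3, 7, 3)
w2 = Lw1 = (67, 45, 28)
w3 = Lw2 = (600, 632, 358)
Lw3 = (7298, 6454, 3864)
w3·Lw3 = 600·7298 + 632·6454 + 358·3864 = 9841040; w3·w3 = 600·600 + 632·632 + 358·358 = 887588
λ ≈ 9841040/887588 = 11.087

11.087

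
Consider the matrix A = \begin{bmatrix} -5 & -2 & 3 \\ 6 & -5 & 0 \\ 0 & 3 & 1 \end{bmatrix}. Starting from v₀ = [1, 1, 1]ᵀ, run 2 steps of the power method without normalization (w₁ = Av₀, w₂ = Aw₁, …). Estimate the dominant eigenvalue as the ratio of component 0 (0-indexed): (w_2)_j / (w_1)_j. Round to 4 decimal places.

λ ≈ -7.5000

w1 = Av₀ = (-4, 1, 4)
w2 = Aw1 = (30, -29, 7)
Ratio at component: 30 / -4 = -7.5000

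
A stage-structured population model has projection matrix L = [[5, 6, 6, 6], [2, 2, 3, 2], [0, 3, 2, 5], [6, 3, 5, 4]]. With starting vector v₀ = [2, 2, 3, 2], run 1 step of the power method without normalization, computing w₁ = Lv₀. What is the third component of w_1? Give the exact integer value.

w1 = Lv₀ = (52, 21, 22, 41)
The requested component of w1 is 22.

22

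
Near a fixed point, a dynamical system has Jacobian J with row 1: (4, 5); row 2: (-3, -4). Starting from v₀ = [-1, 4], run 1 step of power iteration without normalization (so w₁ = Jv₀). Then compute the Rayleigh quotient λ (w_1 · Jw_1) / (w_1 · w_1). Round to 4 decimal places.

-0.1600

w1 = Jv₀ = (16, -13)
Jw1 = (-1, 4)
w1·Jw1 = 16·(-1) + (-13)·4 = -68; w1·w1 = 16·16 + (-13)·(-13) = 425
λ ≈ -68/425 = -0.1600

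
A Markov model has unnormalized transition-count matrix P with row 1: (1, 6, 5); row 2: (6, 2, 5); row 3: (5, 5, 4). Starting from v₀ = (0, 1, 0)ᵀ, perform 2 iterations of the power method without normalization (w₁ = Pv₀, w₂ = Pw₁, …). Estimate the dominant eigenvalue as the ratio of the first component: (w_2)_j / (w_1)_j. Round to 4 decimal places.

λ ≈ 7.1667

w1 = Pv₀ = (1·0 + 6·1 + 5·0; 6·0 + 2·1 + 5·0; 5·0 + 5·1 + 4·0) = (6, 2, 5)
w2 = Pw1 = (1·6 + 6·2 + 5·5; 6·6 + 2·2 + 5·5; 5·6 + 5·2 + 4·5) = (43, 65, 60)
Ratio at component: 43 / 6 = 7.1667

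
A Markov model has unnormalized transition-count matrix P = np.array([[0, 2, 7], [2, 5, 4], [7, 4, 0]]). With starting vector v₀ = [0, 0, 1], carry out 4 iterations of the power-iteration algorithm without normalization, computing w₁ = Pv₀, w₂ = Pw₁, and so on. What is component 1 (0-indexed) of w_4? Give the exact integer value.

w1 = Pv₀ = (0·0 + 2·0 + 7·1; 2·0 + 5·0 + 4·1; 7·0 + 4·0 + 0·1) = (7, 4, 0)
w2 = Pw1 = (0·7 + 2·4 + 7·0; 2·7 + 5·4 + 4·0; 7·7 + 4·4 + 0·0) = (8, 34, 65)
w3 = Pw2 = (523, 446, 192)
w4 = Pw3 = (2236, 4044, 5445)
The requested component of w4 is 4044.

4044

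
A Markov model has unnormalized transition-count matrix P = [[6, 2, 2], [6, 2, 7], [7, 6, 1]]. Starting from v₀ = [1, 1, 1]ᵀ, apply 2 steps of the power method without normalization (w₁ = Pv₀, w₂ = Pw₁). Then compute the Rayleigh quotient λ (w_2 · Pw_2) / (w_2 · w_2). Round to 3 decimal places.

λ ≈ 12.220

w1 = Pv₀ = (6·1 + 2·1 + 2·1; 6·1 + 2·1 + 7·1; 7·1 + 6·1 + 1·1) = (10, 15, 14)
w2 = Pw1 = (6·10 + 2·15 + 2·14; 6·10 + 2·15 + 7·14; 7·10 + 6·15 + 1·14) = (118, 188, 174)
Pw2 = (1432, 2302, 2128)
w2·Pw2 = 118·1432 + 188·2302 + 174·2128 = 972024; w2·w2 = 118·118 + 188·188 + 174·174 = 79544
λ ≈ 972024/79544 = 12.220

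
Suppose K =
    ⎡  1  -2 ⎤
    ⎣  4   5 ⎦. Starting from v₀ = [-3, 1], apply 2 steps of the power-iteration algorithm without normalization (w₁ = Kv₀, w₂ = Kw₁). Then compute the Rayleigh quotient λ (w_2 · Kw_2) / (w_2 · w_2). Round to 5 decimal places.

w1 = Kv₀ = (1·(-3) + (-2)·1; 4·(-3) + 5·1) = (-5, -7)
w2 = Kw1 = (1·(-5) + (-2)·(-7); 4·(-5) + 5·(-7)) = (9, -55)
Kw2 = (119, -239)
w2·Kw2 = 9·119 + (-55)·(-239) = 14216; w2·w2 = 9·9 + (-55)·(-55) = 3106
λ ≈ 14216/3106 = 4.57695

4.57695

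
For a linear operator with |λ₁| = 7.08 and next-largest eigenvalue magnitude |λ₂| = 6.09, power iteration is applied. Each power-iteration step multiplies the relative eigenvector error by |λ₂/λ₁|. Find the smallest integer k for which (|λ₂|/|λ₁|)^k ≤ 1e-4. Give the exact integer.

62

|λ₂/λ₁| = 6.09/7.08 = 0.86017
Need k ≥ ln(1e-4) / ln(0.86017) = -9.2103 / -0.1506 ≈ 61.147
Smallest integer k satisfying the bound: 62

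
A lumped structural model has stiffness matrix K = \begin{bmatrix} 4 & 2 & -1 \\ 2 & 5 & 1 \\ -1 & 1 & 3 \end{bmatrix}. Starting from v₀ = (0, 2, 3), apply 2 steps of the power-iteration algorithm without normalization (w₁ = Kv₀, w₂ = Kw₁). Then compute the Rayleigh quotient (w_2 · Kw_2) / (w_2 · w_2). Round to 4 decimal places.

w1 = Kv₀ = (1, 13, 11)
w2 = Kw1 = (19, 78, 45)
Kw2 = (187, 473, 194)
w2·Kw2 = 19·187 + 78·473 + 45·194 = 49177; w2·w2 = 19·19 + 78·78 + 45·45 = 8470
λ ≈ 49177/8470 = 5.8060

5.8060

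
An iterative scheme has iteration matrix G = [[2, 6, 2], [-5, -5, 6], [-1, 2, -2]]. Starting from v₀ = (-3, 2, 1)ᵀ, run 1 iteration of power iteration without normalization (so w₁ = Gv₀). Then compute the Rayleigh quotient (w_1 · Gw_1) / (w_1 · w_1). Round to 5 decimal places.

0.19524

w1 = Gv₀ = (8, 11, 5)
Gw1 = (92, -65, 4)
w1·Gw1 = 8·92 + 11·(-65) + 5·4 = 41; w1·w1 = 8·8 + 11·11 + 5·5 = 210
λ ≈ 41/210 = 0.19524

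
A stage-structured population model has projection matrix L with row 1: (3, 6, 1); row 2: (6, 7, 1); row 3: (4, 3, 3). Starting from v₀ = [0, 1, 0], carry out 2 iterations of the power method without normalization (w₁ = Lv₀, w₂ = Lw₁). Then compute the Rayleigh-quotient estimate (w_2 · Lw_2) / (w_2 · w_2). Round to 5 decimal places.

w1 = Lv₀ = (3·0 + 6·1 + 1·0; 6·0 + 7·1 + 1·0; 4·0 + 3·1 + 3·0) = (6, 7, 3)
w2 = Lw1 = (3·6 + 6·7 + 1·3; 6·6 + 7·7 + 1·3; 4·6 + 3·7 + 3·3) = (63, 88, 54)
Lw2 = (771, 1048, 678)
w2·Lw2 = 63·771 + 88·1048 + 54·678 = 177409; w2·w2 = 63·63 + 88·88 + 54·54 = 14629
λ ≈ 177409/14629 = 12.12721

λ ≈ 12.12721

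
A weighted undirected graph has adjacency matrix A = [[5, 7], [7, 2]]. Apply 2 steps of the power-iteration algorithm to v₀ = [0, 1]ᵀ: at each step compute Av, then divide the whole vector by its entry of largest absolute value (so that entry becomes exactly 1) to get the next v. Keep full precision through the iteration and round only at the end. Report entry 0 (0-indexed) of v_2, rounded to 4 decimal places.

0.9245

Av0 = (7.00000, 2.00000); divide by 7.00000 → v1 = (1.00000, 0.28571)
Av1 = (7.00000, 7.57143); divide by 7.57143 → v2 = (0.92453, 1.00000)
Requested entry of v2: 49/53 = 0.9245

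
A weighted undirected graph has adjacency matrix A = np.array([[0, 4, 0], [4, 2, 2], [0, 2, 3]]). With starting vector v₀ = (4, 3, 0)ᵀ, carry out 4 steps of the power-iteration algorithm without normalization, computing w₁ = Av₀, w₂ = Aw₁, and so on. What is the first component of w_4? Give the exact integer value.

2736

w1 = Av₀ = (0·4 + 4·3 + 0·0; 4·4 + 2·3 + 2·0; 0·4 + 2·3 + 3·0) = (12, 22, 6)
w2 = Aw1 = (0·12 + 4·22 + 0·6; 4·12 + 2·22 + 2·6; 0·12 + 2·22 + 3·6) = (88, 104, 62)
w3 = Aw2 = (416, 684, 394)
w4 = Aw3 = (2736, 3820, 2550)
The requested component of w4 is 2736.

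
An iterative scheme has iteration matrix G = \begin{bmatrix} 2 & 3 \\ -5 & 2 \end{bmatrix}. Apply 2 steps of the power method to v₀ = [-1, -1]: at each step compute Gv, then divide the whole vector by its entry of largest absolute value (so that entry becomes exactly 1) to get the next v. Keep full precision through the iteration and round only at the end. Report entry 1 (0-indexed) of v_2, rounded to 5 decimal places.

Gv0 = (-5.000000, 3.000000); divide by -5.000000 → v1 = (1.000000, -0.600000)
Gv1 = (0.200000, -6.200000); divide by -6.200000 → v2 = (-0.032258, 1.000000)
Requested entry of v2: 31/31 = 1.00000

1.00000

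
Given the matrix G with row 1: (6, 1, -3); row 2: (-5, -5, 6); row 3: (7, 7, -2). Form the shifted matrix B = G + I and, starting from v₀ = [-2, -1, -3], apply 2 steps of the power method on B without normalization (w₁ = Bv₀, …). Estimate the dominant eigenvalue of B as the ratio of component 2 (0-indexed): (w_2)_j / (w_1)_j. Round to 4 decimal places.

μ ≈ 2.8889

B = G + I has rows (7, 1, -3); (-5, -4, 6); (7, 7, -1)
w1 = Bv₀ = (7·(-2) + 1·(-1) + (-3)·(-3); (-5)·(-2) + (-4)·(-1) + 6·(-3); 7·(-2) + 7·(-1) + (-1)·(-3)) = (-6, -4, -18)
w2 = Bw1 = (7·(-6) + 1·(-4) + (-3)·(-18); (-5)·(-6) + (-4)·(-4) + 6·(-18); 7·(-6) + 7·(-4) + (-1)·(-18)) = (8, -62, -52)
Ratio: -52/-18 = 2.8889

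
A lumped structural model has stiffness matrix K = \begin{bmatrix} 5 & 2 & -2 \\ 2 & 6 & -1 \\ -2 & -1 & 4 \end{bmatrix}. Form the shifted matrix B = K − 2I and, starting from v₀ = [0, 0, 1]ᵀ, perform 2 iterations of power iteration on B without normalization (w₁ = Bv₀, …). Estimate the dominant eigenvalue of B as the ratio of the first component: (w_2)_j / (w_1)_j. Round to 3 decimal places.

B = K − 2I has rows (3, 2, -2); (2, 4, -1); (-2, -1, 2)
w1 = Bv₀ = (-2, -1, 2)
w2 = Bw1 = (-12, -10, 9)
Ratio: -12/-2 = 6.000

6.000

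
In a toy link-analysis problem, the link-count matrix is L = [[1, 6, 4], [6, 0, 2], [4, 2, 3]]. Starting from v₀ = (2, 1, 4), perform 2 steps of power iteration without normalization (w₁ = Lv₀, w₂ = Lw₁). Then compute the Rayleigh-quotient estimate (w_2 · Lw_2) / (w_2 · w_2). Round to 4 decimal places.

w1 = Lv₀ = (1·2 + 6·1 + 4·4; 6·2 + 0·1 + 2·4; 4·2 + 2·1 + 3·4) = (24, 20, 22)
w2 = Lw1 = (1·24 + 6·20 + 4·22; 6·24 + 0·20 + 2·22; 4·24 + 2·20 + 3·22) = (232, 188, 202)
Lw2 = (2168, 1796, 1910)
w2·Lw2 = 232·2168 + 188·1796 + 202·1910 = 1226444; w2·w2 = 232·232 + 188·188 + 202·202 = 129972
λ ≈ 1226444/129972 = 9.4362

λ ≈ 9.4362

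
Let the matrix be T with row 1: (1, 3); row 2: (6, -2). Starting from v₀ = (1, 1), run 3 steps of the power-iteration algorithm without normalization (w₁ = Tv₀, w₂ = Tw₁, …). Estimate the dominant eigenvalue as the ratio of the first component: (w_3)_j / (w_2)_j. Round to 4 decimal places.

w1 = Tv₀ = (1·1 + 3·1; 6·1 + (-2)·1) = (4, 4)
w2 = Tw1 = (1·4 + 3·4; 6·4 + (-2)·4) = (16, 16)
w3 = Tw2 = (64, 64)
Ratio at component: 64 / 16 = 4.0000

λ ≈ 4.0000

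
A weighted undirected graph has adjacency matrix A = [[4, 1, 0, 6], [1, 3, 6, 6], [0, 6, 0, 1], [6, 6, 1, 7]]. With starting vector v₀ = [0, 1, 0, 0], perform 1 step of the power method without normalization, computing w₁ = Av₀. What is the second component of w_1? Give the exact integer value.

w1 = Av₀ = (4·0 + 1·1 + 0·0 + 6·0; 1·0 + 3·1 + 6·0 + 6·0; 0·0 + 6·1 + 0·0 + 1·0; 6·0 + 6·1 + 1·0 + 7·0) = (1, 3, 6, 6)
The requested component of w1 is 3.

3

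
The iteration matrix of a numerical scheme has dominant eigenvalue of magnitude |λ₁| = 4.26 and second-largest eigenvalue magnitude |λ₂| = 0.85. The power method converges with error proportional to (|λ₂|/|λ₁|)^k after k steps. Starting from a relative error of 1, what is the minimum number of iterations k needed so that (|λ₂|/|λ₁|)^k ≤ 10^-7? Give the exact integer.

11

|λ₂/λ₁| = 0.85/4.26 = 0.19953
Need k ≥ ln(10^-7) / ln(0.19953) = -16.1181 / -1.6118 ≈ 10.000
Smallest integer k satisfying the bound: 11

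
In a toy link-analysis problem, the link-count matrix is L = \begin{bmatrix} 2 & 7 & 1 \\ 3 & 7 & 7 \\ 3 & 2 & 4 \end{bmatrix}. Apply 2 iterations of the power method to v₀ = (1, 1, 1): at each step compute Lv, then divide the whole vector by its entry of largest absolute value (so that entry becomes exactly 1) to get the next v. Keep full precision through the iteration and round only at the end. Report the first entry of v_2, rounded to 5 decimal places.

Lv0 = (10.000000, 17.000000, 9.000000); divide by 17.000000 → v1 = (0.588235, 1.000000, 0.529412)
Lv1 = (8.705882, 12.470588, 5.882353); divide by 12.470588 → v2 = (0.698113, 1.000000, 0.471698)
Requested entry of v2: 148/212 = 0.69811

0.69811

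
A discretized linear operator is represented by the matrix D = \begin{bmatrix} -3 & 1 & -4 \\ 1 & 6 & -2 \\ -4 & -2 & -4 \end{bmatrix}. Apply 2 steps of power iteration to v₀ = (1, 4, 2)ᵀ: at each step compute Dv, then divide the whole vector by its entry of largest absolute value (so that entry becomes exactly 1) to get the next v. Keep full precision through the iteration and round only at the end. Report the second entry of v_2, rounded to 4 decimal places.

Dv0 = (-7.00000, 21.00000, -20.00000); divide by 21.00000 → v1 = (-0.33333, 1.00000, -0.95238)
Dv1 = (5.80952, 7.57143, 3.14286); divide by 7.57143 → v2 = (0.76730, 1.00000, 0.41509)
Requested entry of v2: 159/159 = 1.0000

1.0000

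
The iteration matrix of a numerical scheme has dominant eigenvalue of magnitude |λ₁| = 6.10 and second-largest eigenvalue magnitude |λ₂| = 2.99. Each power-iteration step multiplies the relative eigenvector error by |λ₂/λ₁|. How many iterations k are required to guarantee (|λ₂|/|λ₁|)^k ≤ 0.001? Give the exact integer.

10

|λ₂/λ₁| = 2.99/6.10 = 0.49016
Need k ≥ ln(0.001) / ln(0.49016) = -6.9078 / -0.7130 ≈ 9.688
Smallest integer k satisfying the bound: 10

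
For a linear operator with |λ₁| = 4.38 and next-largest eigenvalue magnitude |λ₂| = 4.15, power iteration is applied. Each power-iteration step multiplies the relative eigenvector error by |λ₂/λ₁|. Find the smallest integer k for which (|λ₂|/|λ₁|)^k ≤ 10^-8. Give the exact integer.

342

|λ₂/λ₁| = 4.15/4.38 = 0.94749
Need k ≥ ln(10^-8) / ln(0.94749) = -18.4207 / -0.0539 ≈ 341.501
Smallest integer k satisfying the bound: 342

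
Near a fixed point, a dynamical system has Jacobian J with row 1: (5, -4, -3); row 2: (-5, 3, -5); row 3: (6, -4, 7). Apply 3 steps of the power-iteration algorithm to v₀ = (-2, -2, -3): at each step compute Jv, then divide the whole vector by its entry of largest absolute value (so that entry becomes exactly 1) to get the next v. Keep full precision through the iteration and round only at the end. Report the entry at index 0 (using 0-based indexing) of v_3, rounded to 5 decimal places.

Jv0 = (7.000000, 19.000000, -25.000000); divide by -25.000000 → v1 = (-0.280000, -0.760000, 1.000000)
Jv1 = (-1.360000, -5.880000, 8.360000); divide by 8.360000 → v2 = (-0.162679, -0.703349, 1.000000)
Jv2 = (-1.000000, -6.296651, 8.837321); divide by 8.837321 → v3 = (-0.113156, -0.712507, 1.000000)
Requested entry of v3: 209/-1847 = -0.11316

-0.11316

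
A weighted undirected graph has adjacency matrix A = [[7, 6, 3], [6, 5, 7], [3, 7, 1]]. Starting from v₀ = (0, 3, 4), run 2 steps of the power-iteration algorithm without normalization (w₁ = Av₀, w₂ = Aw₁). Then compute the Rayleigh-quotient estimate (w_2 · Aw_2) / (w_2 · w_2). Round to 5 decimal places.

λ ≈ 15.45226

w1 = Av₀ = (7·0 + 6·3 + 3·4; 6·0 + 5·3 + 7·4; 3·0 + 7·3 + 1·4) = (30, 43, 25)
w2 = Aw1 = (7·30 + 6·43 + 3·25; 6·30 + 5·43 + 7·25; 3·30 + 7·43 + 1·25) = (543, 570, 416)
Aw2 = (8469, 9020, 6035)
w2·Aw2 = 543·8469 + 570·9020 + 416·6035 = 12250627; w2·w2 = 543·543 + 570·570 + 416·416 = 792805
λ ≈ 12250627/792805 = 15.45226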